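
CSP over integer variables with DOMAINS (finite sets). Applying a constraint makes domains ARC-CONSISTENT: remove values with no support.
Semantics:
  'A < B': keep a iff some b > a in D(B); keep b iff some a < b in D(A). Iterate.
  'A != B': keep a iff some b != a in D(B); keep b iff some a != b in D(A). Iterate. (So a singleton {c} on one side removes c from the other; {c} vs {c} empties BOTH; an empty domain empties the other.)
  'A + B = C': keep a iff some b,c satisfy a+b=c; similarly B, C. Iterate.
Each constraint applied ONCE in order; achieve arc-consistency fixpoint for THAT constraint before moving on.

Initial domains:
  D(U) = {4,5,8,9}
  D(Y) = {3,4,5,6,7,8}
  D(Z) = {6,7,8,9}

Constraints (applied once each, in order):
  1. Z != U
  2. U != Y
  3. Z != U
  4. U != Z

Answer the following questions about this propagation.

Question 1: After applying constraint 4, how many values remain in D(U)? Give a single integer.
Answer: 4

Derivation:
Constraint 1 (Z != U) on D(Z)={6,7,8,9} D(U)={4,5,8,9}: no change
Constraint 2 (U != Y) on D(U)={4,5,8,9} D(Y)={3,4,5,6,7,8}: no change
Constraint 3 (Z != U) on D(Z)={6,7,8,9} D(U)={4,5,8,9}: no change
Constraint 4 (U != Z) on D(U)={4,5,8,9} D(Z)={6,7,8,9}: no change
So after constraint 4: D(U)={4,5,8,9}, size = 4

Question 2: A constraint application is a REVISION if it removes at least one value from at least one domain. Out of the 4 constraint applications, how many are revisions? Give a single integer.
Answer: 0

Derivation:
Constraint 1 (Z != U) on D(Z)={6,7,8,9} D(U)={4,5,8,9}: no change => not a revision
Constraint 2 (U != Y) on D(U)={4,5,8,9} D(Y)={3,4,5,6,7,8}: no change => not a revision
Constraint 3 (Z != U) on D(Z)={6,7,8,9} D(U)={4,5,8,9}: no change => not a revision
Constraint 4 (U != Z) on D(U)={4,5,8,9} D(Z)={6,7,8,9}: no change => not a revision
Total revisions = 0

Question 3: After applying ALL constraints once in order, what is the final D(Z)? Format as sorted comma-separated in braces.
Answer: {6,7,8,9}

Derivation:
Constraint 1 (Z != U) on D(Z)={6,7,8,9} D(U)={4,5,8,9}: no change
Constraint 2 (U != Y) on D(U)={4,5,8,9} D(Y)={3,4,5,6,7,8}: no change
Constraint 3 (Z != U) on D(Z)={6,7,8,9} D(U)={4,5,8,9}: no change
Constraint 4 (U != Z) on D(U)={4,5,8,9} D(Z)={6,7,8,9}: no change
So after all 4 constraints: D(Z) = {6,7,8,9}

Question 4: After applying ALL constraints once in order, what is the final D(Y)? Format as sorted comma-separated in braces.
Answer: {3,4,5,6,7,8}

Derivation:
Constraint 1 (Z != U) on D(Z)={6,7,8,9} D(U)={4,5,8,9}: no change
Constraint 2 (U != Y) on D(U)={4,5,8,9} D(Y)={3,4,5,6,7,8}: no change
Constraint 3 (Z != U) on D(Z)={6,7,8,9} D(U)={4,5,8,9}: no change
Constraint 4 (U != Z) on D(U)={4,5,8,9} D(Z)={6,7,8,9}: no change
So after all 4 constraints: D(Y) = {3,4,5,6,7,8}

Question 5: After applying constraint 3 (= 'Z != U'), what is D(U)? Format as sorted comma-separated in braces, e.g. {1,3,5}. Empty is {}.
Answer: {4,5,8,9}

Derivation:
Constraint 1 (Z != U) on D(Z)={6,7,8,9} D(U)={4,5,8,9}: no change
Constraint 2 (U != Y) on D(U)={4,5,8,9} D(Y)={3,4,5,6,7,8}: no change
Constraint 3 (Z != U) on D(Z)={6,7,8,9} D(U)={4,5,8,9}: no change
So after constraint 3: D(U) = {4,5,8,9}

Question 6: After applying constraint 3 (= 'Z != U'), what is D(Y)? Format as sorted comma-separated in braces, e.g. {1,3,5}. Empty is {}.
Answer: {3,4,5,6,7,8}

Derivation:
Constraint 1 (Z != U) on D(Z)={6,7,8,9} D(U)={4,5,8,9}: no change
Constraint 2 (U != Y) on D(U)={4,5,8,9} D(Y)={3,4,5,6,7,8}: no change
Constraint 3 (Z != U) on D(Z)={6,7,8,9} D(U)={4,5,8,9}: no change
So after constraint 3: D(Y) = {3,4,5,6,7,8}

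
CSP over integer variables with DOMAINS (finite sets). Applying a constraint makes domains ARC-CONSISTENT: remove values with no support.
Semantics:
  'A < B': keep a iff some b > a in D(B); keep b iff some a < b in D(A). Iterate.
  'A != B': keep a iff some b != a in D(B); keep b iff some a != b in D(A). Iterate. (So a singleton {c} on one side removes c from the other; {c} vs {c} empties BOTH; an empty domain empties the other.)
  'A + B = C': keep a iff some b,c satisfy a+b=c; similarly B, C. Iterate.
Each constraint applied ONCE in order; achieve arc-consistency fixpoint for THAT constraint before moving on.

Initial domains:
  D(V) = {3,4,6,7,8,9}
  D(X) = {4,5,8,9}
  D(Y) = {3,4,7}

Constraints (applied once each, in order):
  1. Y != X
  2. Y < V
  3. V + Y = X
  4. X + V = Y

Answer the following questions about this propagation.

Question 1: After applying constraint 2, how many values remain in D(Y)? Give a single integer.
Constraint 1 (Y != X) on D(Y)={3,4,7} D(X)={4,5,8,9}: no change
Constraint 2 (Y < V) on D(Y)={3,4,7} D(V)={3,4,6,7,8,9}: V {3,4,6,7,8,9}->{4,6,7,8,9}
So after constraint 2: D(Y)={3,4,7}, size = 3

Answer: 3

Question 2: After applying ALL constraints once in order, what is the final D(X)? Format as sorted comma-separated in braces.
Answer: {}

Derivation:
Constraint 1 (Y != X) on D(Y)={3,4,7} D(X)={4,5,8,9}: no change
Constraint 2 (Y < V) on D(Y)={3,4,7} D(V)={3,4,6,7,8,9}: V {3,4,6,7,8,9}->{4,6,7,8,9}
Constraint 3 (V + Y = X) on D(V)={4,6,7,8,9} D(Y)={3,4,7} D(X)={4,5,8,9}: V {4,6,7,8,9}->{4,6}; Y {3,4,7}->{3,4}; X {4,5,8,9}->{8,9}
Constraint 4 (X + V = Y) on D(X)={8,9} D(V)={4,6} D(Y)={3,4}: X {8,9}->{}; V {4,6}->{}; Y {3,4}->{}
So after all 4 constraints: D(X) = {}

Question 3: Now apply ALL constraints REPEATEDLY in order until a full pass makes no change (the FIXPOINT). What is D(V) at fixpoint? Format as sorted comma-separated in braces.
pass 0 (initial): D(V)={3,4,6,7,8,9}
pass 1: V {3,4,6,7,8,9}->{}; X {4,5,8,9}->{}; Y {3,4,7}->{}
pass 2: no change
Fixpoint after 2 passes: D(V) = {}

Answer: {}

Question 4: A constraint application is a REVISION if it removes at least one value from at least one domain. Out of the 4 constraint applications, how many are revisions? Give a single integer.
Constraint 1 (Y != X) on D(Y)={3,4,7} D(X)={4,5,8,9}: no change => not a revision
Constraint 2 (Y < V) on D(Y)={3,4,7} D(V)={3,4,6,7,8,9}: V {3,4,6,7,8,9}->{4,6,7,8,9} => REVISION
Constraint 3 (V + Y = X) on D(V)={4,6,7,8,9} D(Y)={3,4,7} D(X)={4,5,8,9}: V {4,6,7,8,9}->{4,6}; Y {3,4,7}->{3,4}; X {4,5,8,9}->{8,9} => REVISION
Constraint 4 (X + V = Y) on D(X)={8,9} D(V)={4,6} D(Y)={3,4}: X {8,9}->{}; V {4,6}->{}; Y {3,4}->{} => REVISION
Total revisions = 3

Answer: 3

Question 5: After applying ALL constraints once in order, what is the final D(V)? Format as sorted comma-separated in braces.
Answer: {}

Derivation:
Constraint 1 (Y != X) on D(Y)={3,4,7} D(X)={4,5,8,9}: no change
Constraint 2 (Y < V) on D(Y)={3,4,7} D(V)={3,4,6,7,8,9}: V {3,4,6,7,8,9}->{4,6,7,8,9}
Constraint 3 (V + Y = X) on D(V)={4,6,7,8,9} D(Y)={3,4,7} D(X)={4,5,8,9}: V {4,6,7,8,9}->{4,6}; Y {3,4,7}->{3,4}; X {4,5,8,9}->{8,9}
Constraint 4 (X + V = Y) on D(X)={8,9} D(V)={4,6} D(Y)={3,4}: X {8,9}->{}; V {4,6}->{}; Y {3,4}->{}
So after all 4 constraints: D(V) = {}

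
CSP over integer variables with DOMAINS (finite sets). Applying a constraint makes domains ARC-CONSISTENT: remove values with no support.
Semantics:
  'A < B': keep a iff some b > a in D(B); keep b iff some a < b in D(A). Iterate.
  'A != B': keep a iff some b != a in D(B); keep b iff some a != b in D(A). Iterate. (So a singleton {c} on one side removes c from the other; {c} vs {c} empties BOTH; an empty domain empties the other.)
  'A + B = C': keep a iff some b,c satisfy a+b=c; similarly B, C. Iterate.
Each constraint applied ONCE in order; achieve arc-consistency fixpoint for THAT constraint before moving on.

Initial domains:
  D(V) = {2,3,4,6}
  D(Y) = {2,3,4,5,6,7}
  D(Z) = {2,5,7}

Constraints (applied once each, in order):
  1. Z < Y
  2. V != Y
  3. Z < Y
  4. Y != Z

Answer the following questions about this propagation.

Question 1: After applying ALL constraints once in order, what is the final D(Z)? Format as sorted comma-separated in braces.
Constraint 1 (Z < Y) on D(Z)={2,5,7} D(Y)={2,3,4,5,6,7}: Z {2,5,7}->{2,5}; Y {2,3,4,5,6,7}->{3,4,5,6,7}
Constraint 2 (V != Y) on D(V)={2,3,4,6} D(Y)={3,4,5,6,7}: no change
Constraint 3 (Z < Y) on D(Z)={2,5} D(Y)={3,4,5,6,7}: no change
Constraint 4 (Y != Z) on D(Y)={3,4,5,6,7} D(Z)={2,5}: no change
So after all 4 constraints: D(Z) = {2,5}

Answer: {2,5}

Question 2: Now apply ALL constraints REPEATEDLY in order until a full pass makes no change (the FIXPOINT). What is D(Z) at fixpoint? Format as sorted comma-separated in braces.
pass 0 (initial): D(Z)={2,5,7}
pass 1: Y {2,3,4,5,6,7}->{3,4,5,6,7}; Z {2,5,7}->{2,5}
pass 2: no change
Fixpoint after 2 passes: D(Z) = {2,5}

Answer: {2,5}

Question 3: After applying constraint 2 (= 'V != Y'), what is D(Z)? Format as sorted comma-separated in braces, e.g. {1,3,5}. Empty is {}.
Answer: {2,5}

Derivation:
Constraint 1 (Z < Y) on D(Z)={2,5,7} D(Y)={2,3,4,5,6,7}: Z {2,5,7}->{2,5}; Y {2,3,4,5,6,7}->{3,4,5,6,7}
Constraint 2 (V != Y) on D(V)={2,3,4,6} D(Y)={3,4,5,6,7}: no change
So after constraint 2: D(Z) = {2,5}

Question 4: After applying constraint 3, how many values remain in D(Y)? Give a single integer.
Constraint 1 (Z < Y) on D(Z)={2,5,7} D(Y)={2,3,4,5,6,7}: Z {2,5,7}->{2,5}; Y {2,3,4,5,6,7}->{3,4,5,6,7}
Constraint 2 (V != Y) on D(V)={2,3,4,6} D(Y)={3,4,5,6,7}: no change
Constraint 3 (Z < Y) on D(Z)={2,5} D(Y)={3,4,5,6,7}: no change
So after constraint 3: D(Y)={3,4,5,6,7}, size = 5

Answer: 5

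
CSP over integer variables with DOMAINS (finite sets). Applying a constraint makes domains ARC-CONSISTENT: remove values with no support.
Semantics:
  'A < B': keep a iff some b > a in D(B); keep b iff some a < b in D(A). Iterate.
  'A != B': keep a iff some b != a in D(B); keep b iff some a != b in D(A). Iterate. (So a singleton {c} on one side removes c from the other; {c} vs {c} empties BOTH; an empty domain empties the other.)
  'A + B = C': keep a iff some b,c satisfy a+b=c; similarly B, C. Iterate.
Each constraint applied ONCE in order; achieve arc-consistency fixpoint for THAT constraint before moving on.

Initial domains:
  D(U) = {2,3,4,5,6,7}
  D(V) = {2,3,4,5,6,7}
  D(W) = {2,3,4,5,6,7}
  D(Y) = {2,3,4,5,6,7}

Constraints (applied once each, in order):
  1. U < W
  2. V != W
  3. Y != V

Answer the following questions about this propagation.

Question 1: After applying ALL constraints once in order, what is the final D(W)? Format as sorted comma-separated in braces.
Constraint 1 (U < W) on D(U)={2,3,4,5,6,7} D(W)={2,3,4,5,6,7}: U {2,3,4,5,6,7}->{2,3,4,5,6}; W {2,3,4,5,6,7}->{3,4,5,6,7}
Constraint 2 (V != W) on D(V)={2,3,4,5,6,7} D(W)={3,4,5,6,7}: no change
Constraint 3 (Y != V) on D(Y)={2,3,4,5,6,7} D(V)={2,3,4,5,6,7}: no change
So after all 3 constraints: D(W) = {3,4,5,6,7}

Answer: {3,4,5,6,7}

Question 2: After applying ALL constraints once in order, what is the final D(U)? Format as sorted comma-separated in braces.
Constraint 1 (U < W) on D(U)={2,3,4,5,6,7} D(W)={2,3,4,5,6,7}: U {2,3,4,5,6,7}->{2,3,4,5,6}; W {2,3,4,5,6,7}->{3,4,5,6,7}
Constraint 2 (V != W) on D(V)={2,3,4,5,6,7} D(W)={3,4,5,6,7}: no change
Constraint 3 (Y != V) on D(Y)={2,3,4,5,6,7} D(V)={2,3,4,5,6,7}: no change
So after all 3 constraints: D(U) = {2,3,4,5,6}

Answer: {2,3,4,5,6}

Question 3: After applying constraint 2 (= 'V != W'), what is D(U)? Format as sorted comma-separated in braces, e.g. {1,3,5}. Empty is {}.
Answer: {2,3,4,5,6}

Derivation:
Constraint 1 (U < W) on D(U)={2,3,4,5,6,7} D(W)={2,3,4,5,6,7}: U {2,3,4,5,6,7}->{2,3,4,5,6}; W {2,3,4,5,6,7}->{3,4,5,6,7}
Constraint 2 (V != W) on D(V)={2,3,4,5,6,7} D(W)={3,4,5,6,7}: no change
So after constraint 2: D(U) = {2,3,4,5,6}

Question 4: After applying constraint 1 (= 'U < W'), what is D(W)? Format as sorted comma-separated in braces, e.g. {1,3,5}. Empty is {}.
Constraint 1 (U < W) on D(U)={2,3,4,5,6,7} D(W)={2,3,4,5,6,7}: U {2,3,4,5,6,7}->{2,3,4,5,6}; W {2,3,4,5,6,7}->{3,4,5,6,7}
So after constraint 1: D(W) = {3,4,5,6,7}

Answer: {3,4,5,6,7}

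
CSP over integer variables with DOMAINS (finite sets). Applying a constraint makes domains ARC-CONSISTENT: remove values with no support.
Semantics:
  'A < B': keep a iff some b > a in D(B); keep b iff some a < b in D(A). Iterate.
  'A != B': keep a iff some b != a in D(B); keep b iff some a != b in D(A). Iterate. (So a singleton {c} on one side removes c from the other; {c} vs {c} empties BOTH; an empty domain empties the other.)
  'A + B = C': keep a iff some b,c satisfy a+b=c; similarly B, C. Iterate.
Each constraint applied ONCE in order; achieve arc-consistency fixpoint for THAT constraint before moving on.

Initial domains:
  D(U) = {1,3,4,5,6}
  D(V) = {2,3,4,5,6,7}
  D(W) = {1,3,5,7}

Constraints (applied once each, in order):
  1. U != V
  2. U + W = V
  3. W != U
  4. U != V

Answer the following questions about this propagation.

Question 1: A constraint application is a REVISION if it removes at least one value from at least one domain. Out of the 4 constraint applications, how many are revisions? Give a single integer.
Answer: 1

Derivation:
Constraint 1 (U != V) on D(U)={1,3,4,5,6} D(V)={2,3,4,5,6,7}: no change => not a revision
Constraint 2 (U + W = V) on D(U)={1,3,4,5,6} D(W)={1,3,5,7} D(V)={2,3,4,5,6,7}: W {1,3,5,7}->{1,3,5}; V {2,3,4,5,6,7}->{2,4,5,6,7} => REVISION
Constraint 3 (W != U) on D(W)={1,3,5} D(U)={1,3,4,5,6}: no change => not a revision
Constraint 4 (U != V) on D(U)={1,3,4,5,6} D(V)={2,4,5,6,7}: no change => not a revision
Total revisions = 1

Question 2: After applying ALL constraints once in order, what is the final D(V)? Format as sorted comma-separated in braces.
Answer: {2,4,5,6,7}

Derivation:
Constraint 1 (U != V) on D(U)={1,3,4,5,6} D(V)={2,3,4,5,6,7}: no change
Constraint 2 (U + W = V) on D(U)={1,3,4,5,6} D(W)={1,3,5,7} D(V)={2,3,4,5,6,7}: W {1,3,5,7}->{1,3,5}; V {2,3,4,5,6,7}->{2,4,5,6,7}
Constraint 3 (W != U) on D(W)={1,3,5} D(U)={1,3,4,5,6}: no change
Constraint 4 (U != V) on D(U)={1,3,4,5,6} D(V)={2,4,5,6,7}: no change
So after all 4 constraints: D(V) = {2,4,5,6,7}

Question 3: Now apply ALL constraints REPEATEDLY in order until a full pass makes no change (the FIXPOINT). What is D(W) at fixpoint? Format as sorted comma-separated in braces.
pass 0 (initial): D(W)={1,3,5,7}
pass 1: V {2,3,4,5,6,7}->{2,4,5,6,7}; W {1,3,5,7}->{1,3,5}
pass 2: no change
Fixpoint after 2 passes: D(W) = {1,3,5}

Answer: {1,3,5}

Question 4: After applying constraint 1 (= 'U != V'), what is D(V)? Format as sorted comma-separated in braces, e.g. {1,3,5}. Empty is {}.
Answer: {2,3,4,5,6,7}

Derivation:
Constraint 1 (U != V) on D(U)={1,3,4,5,6} D(V)={2,3,4,5,6,7}: no change
So after constraint 1: D(V) = {2,3,4,5,6,7}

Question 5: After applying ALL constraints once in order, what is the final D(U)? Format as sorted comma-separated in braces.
Constraint 1 (U != V) on D(U)={1,3,4,5,6} D(V)={2,3,4,5,6,7}: no change
Constraint 2 (U + W = V) on D(U)={1,3,4,5,6} D(W)={1,3,5,7} D(V)={2,3,4,5,6,7}: W {1,3,5,7}->{1,3,5}; V {2,3,4,5,6,7}->{2,4,5,6,7}
Constraint 3 (W != U) on D(W)={1,3,5} D(U)={1,3,4,5,6}: no change
Constraint 4 (U != V) on D(U)={1,3,4,5,6} D(V)={2,4,5,6,7}: no change
So after all 4 constraints: D(U) = {1,3,4,5,6}

Answer: {1,3,4,5,6}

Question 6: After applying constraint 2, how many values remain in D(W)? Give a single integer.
Answer: 3

Derivation:
Constraint 1 (U != V) on D(U)={1,3,4,5,6} D(V)={2,3,4,5,6,7}: no change
Constraint 2 (U + W = V) on D(U)={1,3,4,5,6} D(W)={1,3,5,7} D(V)={2,3,4,5,6,7}: W {1,3,5,7}->{1,3,5}; V {2,3,4,5,6,7}->{2,4,5,6,7}
So after constraint 2: D(W)={1,3,5}, size = 3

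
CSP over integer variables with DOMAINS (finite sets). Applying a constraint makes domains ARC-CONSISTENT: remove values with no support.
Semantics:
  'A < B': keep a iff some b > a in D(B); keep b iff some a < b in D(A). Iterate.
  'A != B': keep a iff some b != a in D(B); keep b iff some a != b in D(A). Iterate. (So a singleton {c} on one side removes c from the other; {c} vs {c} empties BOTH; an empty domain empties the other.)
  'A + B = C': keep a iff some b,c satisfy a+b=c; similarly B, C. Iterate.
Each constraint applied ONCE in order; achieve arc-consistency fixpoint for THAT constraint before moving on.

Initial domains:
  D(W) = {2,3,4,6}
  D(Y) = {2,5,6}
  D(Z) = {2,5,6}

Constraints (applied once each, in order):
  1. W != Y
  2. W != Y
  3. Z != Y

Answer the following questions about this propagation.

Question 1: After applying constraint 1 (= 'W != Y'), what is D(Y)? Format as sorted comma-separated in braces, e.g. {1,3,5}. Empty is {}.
Constraint 1 (W != Y) on D(W)={2,3,4,6} D(Y)={2,5,6}: no change
So after constraint 1: D(Y) = {2,5,6}

Answer: {2,5,6}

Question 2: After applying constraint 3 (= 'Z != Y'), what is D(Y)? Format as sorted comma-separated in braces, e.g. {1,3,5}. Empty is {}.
Answer: {2,5,6}

Derivation:
Constraint 1 (W != Y) on D(W)={2,3,4,6} D(Y)={2,5,6}: no change
Constraint 2 (W != Y) on D(W)={2,3,4,6} D(Y)={2,5,6}: no change
Constraint 3 (Z != Y) on D(Z)={2,5,6} D(Y)={2,5,6}: no change
So after constraint 3: D(Y) = {2,5,6}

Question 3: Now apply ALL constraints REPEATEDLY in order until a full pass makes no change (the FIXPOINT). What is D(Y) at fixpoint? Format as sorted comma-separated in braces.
pass 0 (initial): D(Y)={2,5,6}
pass 1: no change
Fixpoint after 1 passes: D(Y) = {2,5,6}

Answer: {2,5,6}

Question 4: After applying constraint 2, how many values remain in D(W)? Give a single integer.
Constraint 1 (W != Y) on D(W)={2,3,4,6} D(Y)={2,5,6}: no change
Constraint 2 (W != Y) on D(W)={2,3,4,6} D(Y)={2,5,6}: no change
So after constraint 2: D(W)={2,3,4,6}, size = 4

Answer: 4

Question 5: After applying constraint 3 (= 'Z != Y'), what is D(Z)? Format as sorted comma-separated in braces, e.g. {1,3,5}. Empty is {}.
Answer: {2,5,6}

Derivation:
Constraint 1 (W != Y) on D(W)={2,3,4,6} D(Y)={2,5,6}: no change
Constraint 2 (W != Y) on D(W)={2,3,4,6} D(Y)={2,5,6}: no change
Constraint 3 (Z != Y) on D(Z)={2,5,6} D(Y)={2,5,6}: no change
So after constraint 3: D(Z) = {2,5,6}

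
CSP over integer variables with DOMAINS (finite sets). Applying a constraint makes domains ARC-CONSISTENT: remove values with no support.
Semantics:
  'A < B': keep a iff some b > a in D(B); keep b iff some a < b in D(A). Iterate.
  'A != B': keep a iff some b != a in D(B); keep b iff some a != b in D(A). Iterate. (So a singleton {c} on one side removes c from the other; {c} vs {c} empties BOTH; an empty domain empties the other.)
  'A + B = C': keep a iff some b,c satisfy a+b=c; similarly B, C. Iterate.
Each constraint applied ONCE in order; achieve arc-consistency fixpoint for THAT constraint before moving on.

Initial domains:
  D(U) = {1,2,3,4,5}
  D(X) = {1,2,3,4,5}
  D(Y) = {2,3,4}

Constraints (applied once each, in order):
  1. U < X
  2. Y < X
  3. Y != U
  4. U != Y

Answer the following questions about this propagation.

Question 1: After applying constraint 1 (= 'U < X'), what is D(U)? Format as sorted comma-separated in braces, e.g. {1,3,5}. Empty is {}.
Constraint 1 (U < X) on D(U)={1,2,3,4,5} D(X)={1,2,3,4,5}: U {1,2,3,4,5}->{1,2,3,4}; X {1,2,3,4,5}->{2,3,4,5}
So after constraint 1: D(U) = {1,2,3,4}

Answer: {1,2,3,4}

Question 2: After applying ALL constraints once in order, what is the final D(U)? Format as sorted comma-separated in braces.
Answer: {1,2,3,4}

Derivation:
Constraint 1 (U < X) on D(U)={1,2,3,4,5} D(X)={1,2,3,4,5}: U {1,2,3,4,5}->{1,2,3,4}; X {1,2,3,4,5}->{2,3,4,5}
Constraint 2 (Y < X) on D(Y)={2,3,4} D(X)={2,3,4,5}: X {2,3,4,5}->{3,4,5}
Constraint 3 (Y != U) on D(Y)={2,3,4} D(U)={1,2,3,4}: no change
Constraint 4 (U != Y) on D(U)={1,2,3,4} D(Y)={2,3,4}: no change
So after all 4 constraints: D(U) = {1,2,3,4}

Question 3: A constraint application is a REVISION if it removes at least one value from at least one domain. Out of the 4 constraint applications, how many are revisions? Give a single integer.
Answer: 2

Derivation:
Constraint 1 (U < X) on D(U)={1,2,3,4,5} D(X)={1,2,3,4,5}: U {1,2,3,4,5}->{1,2,3,4}; X {1,2,3,4,5}->{2,3,4,5} => REVISION
Constraint 2 (Y < X) on D(Y)={2,3,4} D(X)={2,3,4,5}: X {2,3,4,5}->{3,4,5} => REVISION
Constraint 3 (Y != U) on D(Y)={2,3,4} D(U)={1,2,3,4}: no change => not a revision
Constraint 4 (U != Y) on D(U)={1,2,3,4} D(Y)={2,3,4}: no change => not a revision
Total revisions = 2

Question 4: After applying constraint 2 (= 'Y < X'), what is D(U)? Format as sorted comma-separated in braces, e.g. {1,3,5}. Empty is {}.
Answer: {1,2,3,4}

Derivation:
Constraint 1 (U < X) on D(U)={1,2,3,4,5} D(X)={1,2,3,4,5}: U {1,2,3,4,5}->{1,2,3,4}; X {1,2,3,4,5}->{2,3,4,5}
Constraint 2 (Y < X) on D(Y)={2,3,4} D(X)={2,3,4,5}: X {2,3,4,5}->{3,4,5}
So after constraint 2: D(U) = {1,2,3,4}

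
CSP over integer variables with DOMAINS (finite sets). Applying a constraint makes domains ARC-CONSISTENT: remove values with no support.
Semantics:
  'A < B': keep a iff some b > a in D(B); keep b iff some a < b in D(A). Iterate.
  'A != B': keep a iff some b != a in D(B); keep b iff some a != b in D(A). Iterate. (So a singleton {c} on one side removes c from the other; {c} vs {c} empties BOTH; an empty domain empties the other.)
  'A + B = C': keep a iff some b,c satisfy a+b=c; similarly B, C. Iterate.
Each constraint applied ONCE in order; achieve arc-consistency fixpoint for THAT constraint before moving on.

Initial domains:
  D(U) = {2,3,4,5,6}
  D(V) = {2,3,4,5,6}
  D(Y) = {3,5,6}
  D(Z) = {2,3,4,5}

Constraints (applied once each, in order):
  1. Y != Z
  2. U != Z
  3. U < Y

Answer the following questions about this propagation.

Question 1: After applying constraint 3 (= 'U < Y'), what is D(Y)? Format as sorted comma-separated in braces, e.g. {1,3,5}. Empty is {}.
Constraint 1 (Y != Z) on D(Y)={3,5,6} D(Z)={2,3,4,5}: no change
Constraint 2 (U != Z) on D(U)={2,3,4,5,6} D(Z)={2,3,4,5}: no change
Constraint 3 (U < Y) on D(U)={2,3,4,5,6} D(Y)={3,5,6}: U {2,3,4,5,6}->{2,3,4,5}
So after constraint 3: D(Y) = {3,5,6}

Answer: {3,5,6}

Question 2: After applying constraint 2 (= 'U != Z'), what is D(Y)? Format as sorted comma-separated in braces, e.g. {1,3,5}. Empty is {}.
Constraint 1 (Y != Z) on D(Y)={3,5,6} D(Z)={2,3,4,5}: no change
Constraint 2 (U != Z) on D(U)={2,3,4,5,6} D(Z)={2,3,4,5}: no change
So after constraint 2: D(Y) = {3,5,6}

Answer: {3,5,6}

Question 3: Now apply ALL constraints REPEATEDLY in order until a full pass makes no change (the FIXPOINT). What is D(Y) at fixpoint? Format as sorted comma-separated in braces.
Answer: {3,5,6}

Derivation:
pass 0 (initial): D(Y)={3,5,6}
pass 1: U {2,3,4,5,6}->{2,3,4,5}
pass 2: no change
Fixpoint after 2 passes: D(Y) = {3,5,6}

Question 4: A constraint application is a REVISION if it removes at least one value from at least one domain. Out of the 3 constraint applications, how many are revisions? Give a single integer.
Answer: 1

Derivation:
Constraint 1 (Y != Z) on D(Y)={3,5,6} D(Z)={2,3,4,5}: no change => not a revision
Constraint 2 (U != Z) on D(U)={2,3,4,5,6} D(Z)={2,3,4,5}: no change => not a revision
Constraint 3 (U < Y) on D(U)={2,3,4,5,6} D(Y)={3,5,6}: U {2,3,4,5,6}->{2,3,4,5} => REVISION
Total revisions = 1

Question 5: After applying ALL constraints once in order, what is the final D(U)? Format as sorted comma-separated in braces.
Constraint 1 (Y != Z) on D(Y)={3,5,6} D(Z)={2,3,4,5}: no change
Constraint 2 (U != Z) on D(U)={2,3,4,5,6} D(Z)={2,3,4,5}: no change
Constraint 3 (U < Y) on D(U)={2,3,4,5,6} D(Y)={3,5,6}: U {2,3,4,5,6}->{2,3,4,5}
So after all 3 constraints: D(U) = {2,3,4,5}

Answer: {2,3,4,5}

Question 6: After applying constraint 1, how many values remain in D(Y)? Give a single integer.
Answer: 3

Derivation:
Constraint 1 (Y != Z) on D(Y)={3,5,6} D(Z)={2,3,4,5}: no change
So after constraint 1: D(Y)={3,5,6}, size = 3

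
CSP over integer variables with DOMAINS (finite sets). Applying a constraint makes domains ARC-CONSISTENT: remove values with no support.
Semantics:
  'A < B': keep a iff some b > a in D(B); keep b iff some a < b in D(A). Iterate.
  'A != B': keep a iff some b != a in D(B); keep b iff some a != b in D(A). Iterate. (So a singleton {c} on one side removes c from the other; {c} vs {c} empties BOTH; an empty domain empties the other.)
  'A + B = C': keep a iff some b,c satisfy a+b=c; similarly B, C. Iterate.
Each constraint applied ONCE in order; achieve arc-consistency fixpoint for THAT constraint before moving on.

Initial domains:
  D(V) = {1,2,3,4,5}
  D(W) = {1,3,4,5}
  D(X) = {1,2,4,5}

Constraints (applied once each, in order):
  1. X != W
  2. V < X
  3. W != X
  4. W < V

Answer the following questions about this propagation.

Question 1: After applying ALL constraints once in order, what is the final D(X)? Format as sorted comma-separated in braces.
Answer: {2,4,5}

Derivation:
Constraint 1 (X != W) on D(X)={1,2,4,5} D(W)={1,3,4,5}: no change
Constraint 2 (V < X) on D(V)={1,2,3,4,5} D(X)={1,2,4,5}: V {1,2,3,4,5}->{1,2,3,4}; X {1,2,4,5}->{2,4,5}
Constraint 3 (W != X) on D(W)={1,3,4,5} D(X)={2,4,5}: no change
Constraint 4 (W < V) on D(W)={1,3,4,5} D(V)={1,2,3,4}: W {1,3,4,5}->{1,3}; V {1,2,3,4}->{2,3,4}
So after all 4 constraints: D(X) = {2,4,5}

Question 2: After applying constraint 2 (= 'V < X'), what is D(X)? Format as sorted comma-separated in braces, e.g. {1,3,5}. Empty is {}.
Answer: {2,4,5}

Derivation:
Constraint 1 (X != W) on D(X)={1,2,4,5} D(W)={1,3,4,5}: no change
Constraint 2 (V < X) on D(V)={1,2,3,4,5} D(X)={1,2,4,5}: V {1,2,3,4,5}->{1,2,3,4}; X {1,2,4,5}->{2,4,5}
So after constraint 2: D(X) = {2,4,5}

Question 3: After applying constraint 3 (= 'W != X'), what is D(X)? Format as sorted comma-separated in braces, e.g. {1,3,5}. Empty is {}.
Constraint 1 (X != W) on D(X)={1,2,4,5} D(W)={1,3,4,5}: no change
Constraint 2 (V < X) on D(V)={1,2,3,4,5} D(X)={1,2,4,5}: V {1,2,3,4,5}->{1,2,3,4}; X {1,2,4,5}->{2,4,5}
Constraint 3 (W != X) on D(W)={1,3,4,5} D(X)={2,4,5}: no change
So after constraint 3: D(X) = {2,4,5}

Answer: {2,4,5}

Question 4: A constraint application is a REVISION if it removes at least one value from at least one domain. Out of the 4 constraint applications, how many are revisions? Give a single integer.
Answer: 2

Derivation:
Constraint 1 (X != W) on D(X)={1,2,4,5} D(W)={1,3,4,5}: no change => not a revision
Constraint 2 (V < X) on D(V)={1,2,3,4,5} D(X)={1,2,4,5}: V {1,2,3,4,5}->{1,2,3,4}; X {1,2,4,5}->{2,4,5} => REVISION
Constraint 3 (W != X) on D(W)={1,3,4,5} D(X)={2,4,5}: no change => not a revision
Constraint 4 (W < V) on D(W)={1,3,4,5} D(V)={1,2,3,4}: W {1,3,4,5}->{1,3}; V {1,2,3,4}->{2,3,4} => REVISION
Total revisions = 2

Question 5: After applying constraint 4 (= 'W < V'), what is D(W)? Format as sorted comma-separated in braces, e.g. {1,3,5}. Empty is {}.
Answer: {1,3}

Derivation:
Constraint 1 (X != W) on D(X)={1,2,4,5} D(W)={1,3,4,5}: no change
Constraint 2 (V < X) on D(V)={1,2,3,4,5} D(X)={1,2,4,5}: V {1,2,3,4,5}->{1,2,3,4}; X {1,2,4,5}->{2,4,5}
Constraint 3 (W != X) on D(W)={1,3,4,5} D(X)={2,4,5}: no change
Constraint 4 (W < V) on D(W)={1,3,4,5} D(V)={1,2,3,4}: W {1,3,4,5}->{1,3}; V {1,2,3,4}->{2,3,4}
So after constraint 4: D(W) = {1,3}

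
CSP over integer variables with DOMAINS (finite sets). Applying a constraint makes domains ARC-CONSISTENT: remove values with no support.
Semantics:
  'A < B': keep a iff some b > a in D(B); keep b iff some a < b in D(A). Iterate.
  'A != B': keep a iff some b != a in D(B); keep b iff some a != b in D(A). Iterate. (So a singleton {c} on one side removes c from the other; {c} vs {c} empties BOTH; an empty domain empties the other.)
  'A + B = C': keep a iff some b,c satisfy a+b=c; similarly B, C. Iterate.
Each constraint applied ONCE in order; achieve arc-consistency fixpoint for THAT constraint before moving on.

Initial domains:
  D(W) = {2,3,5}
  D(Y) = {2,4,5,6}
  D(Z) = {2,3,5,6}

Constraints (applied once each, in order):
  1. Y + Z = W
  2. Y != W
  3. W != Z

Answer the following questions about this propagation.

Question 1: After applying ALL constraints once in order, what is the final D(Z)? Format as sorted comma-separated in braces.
Constraint 1 (Y + Z = W) on D(Y)={2,4,5,6} D(Z)={2,3,5,6} D(W)={2,3,5}: Y {2,4,5,6}->{2}; Z {2,3,5,6}->{3}; W {2,3,5}->{5}
Constraint 2 (Y != W) on D(Y)={2} D(W)={5}: no change
Constraint 3 (W != Z) on D(W)={5} D(Z)={3}: no change
So after all 3 constraints: D(Z) = {3}

Answer: {3}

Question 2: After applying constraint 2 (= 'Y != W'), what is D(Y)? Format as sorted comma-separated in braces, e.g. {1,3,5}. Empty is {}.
Constraint 1 (Y + Z = W) on D(Y)={2,4,5,6} D(Z)={2,3,5,6} D(W)={2,3,5}: Y {2,4,5,6}->{2}; Z {2,3,5,6}->{3}; W {2,3,5}->{5}
Constraint 2 (Y != W) on D(Y)={2} D(W)={5}: no change
So after constraint 2: D(Y) = {2}

Answer: {2}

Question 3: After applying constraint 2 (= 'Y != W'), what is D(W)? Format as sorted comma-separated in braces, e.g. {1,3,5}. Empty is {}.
Answer: {5}

Derivation:
Constraint 1 (Y + Z = W) on D(Y)={2,4,5,6} D(Z)={2,3,5,6} D(W)={2,3,5}: Y {2,4,5,6}->{2}; Z {2,3,5,6}->{3}; W {2,3,5}->{5}
Constraint 2 (Y != W) on D(Y)={2} D(W)={5}: no change
So after constraint 2: D(W) = {5}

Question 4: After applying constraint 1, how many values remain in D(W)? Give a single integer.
Constraint 1 (Y + Z = W) on D(Y)={2,4,5,6} D(Z)={2,3,5,6} D(W)={2,3,5}: Y {2,4,5,6}->{2}; Z {2,3,5,6}->{3}; W {2,3,5}->{5}
So after constraint 1: D(W)={5}, size = 1

Answer: 1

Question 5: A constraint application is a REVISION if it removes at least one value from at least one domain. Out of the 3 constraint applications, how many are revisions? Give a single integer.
Constraint 1 (Y + Z = W) on D(Y)={2,4,5,6} D(Z)={2,3,5,6} D(W)={2,3,5}: Y {2,4,5,6}->{2}; Z {2,3,5,6}->{3}; W {2,3,5}->{5} => REVISION
Constraint 2 (Y != W) on D(Y)={2} D(W)={5}: no change => not a revision
Constraint 3 (W != Z) on D(W)={5} D(Z)={3}: no change => not a revision
Total revisions = 1

Answer: 1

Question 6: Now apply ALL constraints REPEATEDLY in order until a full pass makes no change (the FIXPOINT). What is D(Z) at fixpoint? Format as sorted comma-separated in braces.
Answer: {3}

Derivation:
pass 0 (initial): D(Z)={2,3,5,6}
pass 1: W {2,3,5}->{5}; Y {2,4,5,6}->{2}; Z {2,3,5,6}->{3}
pass 2: no change
Fixpoint after 2 passes: D(Z) = {3}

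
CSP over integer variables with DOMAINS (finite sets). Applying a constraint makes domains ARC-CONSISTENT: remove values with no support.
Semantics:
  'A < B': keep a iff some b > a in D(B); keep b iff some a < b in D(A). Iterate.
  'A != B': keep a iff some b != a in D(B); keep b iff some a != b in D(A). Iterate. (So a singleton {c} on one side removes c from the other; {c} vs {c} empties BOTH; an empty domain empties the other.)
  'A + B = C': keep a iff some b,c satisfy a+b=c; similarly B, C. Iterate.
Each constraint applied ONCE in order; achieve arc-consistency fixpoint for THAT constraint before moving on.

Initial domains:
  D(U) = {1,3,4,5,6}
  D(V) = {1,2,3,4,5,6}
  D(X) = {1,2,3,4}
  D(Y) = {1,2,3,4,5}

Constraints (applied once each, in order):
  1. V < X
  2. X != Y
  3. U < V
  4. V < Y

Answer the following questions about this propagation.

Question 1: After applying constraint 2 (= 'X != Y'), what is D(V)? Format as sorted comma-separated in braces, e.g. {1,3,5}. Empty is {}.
Constraint 1 (V < X) on D(V)={1,2,3,4,5,6} D(X)={1,2,3,4}: V {1,2,3,4,5,6}->{1,2,3}; X {1,2,3,4}->{2,3,4}
Constraint 2 (X != Y) on D(X)={2,3,4} D(Y)={1,2,3,4,5}: no change
So after constraint 2: D(V) = {1,2,3}

Answer: {1,2,3}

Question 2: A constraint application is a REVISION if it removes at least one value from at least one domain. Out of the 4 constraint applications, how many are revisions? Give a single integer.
Answer: 3

Derivation:
Constraint 1 (V < X) on D(V)={1,2,3,4,5,6} D(X)={1,2,3,4}: V {1,2,3,4,5,6}->{1,2,3}; X {1,2,3,4}->{2,3,4} => REVISION
Constraint 2 (X != Y) on D(X)={2,3,4} D(Y)={1,2,3,4,5}: no change => not a revision
Constraint 3 (U < V) on D(U)={1,3,4,5,6} D(V)={1,2,3}: U {1,3,4,5,6}->{1}; V {1,2,3}->{2,3} => REVISION
Constraint 4 (V < Y) on D(V)={2,3} D(Y)={1,2,3,4,5}: Y {1,2,3,4,5}->{3,4,5} => REVISION
Total revisions = 3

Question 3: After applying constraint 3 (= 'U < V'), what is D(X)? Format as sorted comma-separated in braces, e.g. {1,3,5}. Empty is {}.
Answer: {2,3,4}

Derivation:
Constraint 1 (V < X) on D(V)={1,2,3,4,5,6} D(X)={1,2,3,4}: V {1,2,3,4,5,6}->{1,2,3}; X {1,2,3,4}->{2,3,4}
Constraint 2 (X != Y) on D(X)={2,3,4} D(Y)={1,2,3,4,5}: no change
Constraint 3 (U < V) on D(U)={1,3,4,5,6} D(V)={1,2,3}: U {1,3,4,5,6}->{1}; V {1,2,3}->{2,3}
So after constraint 3: D(X) = {2,3,4}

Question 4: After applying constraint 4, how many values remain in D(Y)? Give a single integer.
Constraint 1 (V < X) on D(V)={1,2,3,4,5,6} D(X)={1,2,3,4}: V {1,2,3,4,5,6}->{1,2,3}; X {1,2,3,4}->{2,3,4}
Constraint 2 (X != Y) on D(X)={2,3,4} D(Y)={1,2,3,4,5}: no change
Constraint 3 (U < V) on D(U)={1,3,4,5,6} D(V)={1,2,3}: U {1,3,4,5,6}->{1}; V {1,2,3}->{2,3}
Constraint 4 (V < Y) on D(V)={2,3} D(Y)={1,2,3,4,5}: Y {1,2,3,4,5}->{3,4,5}
So after constraint 4: D(Y)={3,4,5}, size = 3

Answer: 3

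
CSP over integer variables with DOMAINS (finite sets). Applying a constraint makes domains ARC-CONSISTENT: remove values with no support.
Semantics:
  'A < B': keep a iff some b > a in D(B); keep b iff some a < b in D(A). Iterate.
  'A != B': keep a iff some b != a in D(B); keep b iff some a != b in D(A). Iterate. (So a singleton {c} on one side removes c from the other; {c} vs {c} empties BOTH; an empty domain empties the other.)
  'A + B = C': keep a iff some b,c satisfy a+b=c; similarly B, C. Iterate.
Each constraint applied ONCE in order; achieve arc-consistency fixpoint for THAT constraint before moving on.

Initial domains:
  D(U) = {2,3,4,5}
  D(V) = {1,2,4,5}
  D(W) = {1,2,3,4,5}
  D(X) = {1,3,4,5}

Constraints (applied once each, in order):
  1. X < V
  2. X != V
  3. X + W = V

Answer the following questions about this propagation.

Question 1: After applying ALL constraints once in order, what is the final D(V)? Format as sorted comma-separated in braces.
Answer: {2,4,5}

Derivation:
Constraint 1 (X < V) on D(X)={1,3,4,5} D(V)={1,2,4,5}: X {1,3,4,5}->{1,3,4}; V {1,2,4,5}->{2,4,5}
Constraint 2 (X != V) on D(X)={1,3,4} D(V)={2,4,5}: no change
Constraint 3 (X + W = V) on D(X)={1,3,4} D(W)={1,2,3,4,5} D(V)={2,4,5}: W {1,2,3,4,5}->{1,2,3,4}
So after all 3 constraints: D(V) = {2,4,5}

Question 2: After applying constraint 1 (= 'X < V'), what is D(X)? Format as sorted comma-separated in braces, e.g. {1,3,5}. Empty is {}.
Constraint 1 (X < V) on D(X)={1,3,4,5} D(V)={1,2,4,5}: X {1,3,4,5}->{1,3,4}; V {1,2,4,5}->{2,4,5}
So after constraint 1: D(X) = {1,3,4}

Answer: {1,3,4}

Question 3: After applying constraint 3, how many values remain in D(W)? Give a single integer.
Constraint 1 (X < V) on D(X)={1,3,4,5} D(V)={1,2,4,5}: X {1,3,4,5}->{1,3,4}; V {1,2,4,5}->{2,4,5}
Constraint 2 (X != V) on D(X)={1,3,4} D(V)={2,4,5}: no change
Constraint 3 (X + W = V) on D(X)={1,3,4} D(W)={1,2,3,4,5} D(V)={2,4,5}: W {1,2,3,4,5}->{1,2,3,4}
So after constraint 3: D(W)={1,2,3,4}, size = 4

Answer: 4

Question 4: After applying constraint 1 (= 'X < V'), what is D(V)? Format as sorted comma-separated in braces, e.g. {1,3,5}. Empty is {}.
Constraint 1 (X < V) on D(X)={1,3,4,5} D(V)={1,2,4,5}: X {1,3,4,5}->{1,3,4}; V {1,2,4,5}->{2,4,5}
So after constraint 1: D(V) = {2,4,5}

Answer: {2,4,5}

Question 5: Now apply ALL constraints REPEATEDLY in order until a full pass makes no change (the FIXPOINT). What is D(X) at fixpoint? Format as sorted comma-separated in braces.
pass 0 (initial): D(X)={1,3,4,5}
pass 1: V {1,2,4,5}->{2,4,5}; W {1,2,3,4,5}->{1,2,3,4}; X {1,3,4,5}->{1,3,4}
pass 2: no change
Fixpoint after 2 passes: D(X) = {1,3,4}

Answer: {1,3,4}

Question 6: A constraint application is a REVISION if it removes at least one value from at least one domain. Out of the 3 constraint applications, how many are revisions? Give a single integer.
Answer: 2

Derivation:
Constraint 1 (X < V) on D(X)={1,3,4,5} D(V)={1,2,4,5}: X {1,3,4,5}->{1,3,4}; V {1,2,4,5}->{2,4,5} => REVISION
Constraint 2 (X != V) on D(X)={1,3,4} D(V)={2,4,5}: no change => not a revision
Constraint 3 (X + W = V) on D(X)={1,3,4} D(W)={1,2,3,4,5} D(V)={2,4,5}: W {1,2,3,4,5}->{1,2,3,4} => REVISION
Total revisions = 2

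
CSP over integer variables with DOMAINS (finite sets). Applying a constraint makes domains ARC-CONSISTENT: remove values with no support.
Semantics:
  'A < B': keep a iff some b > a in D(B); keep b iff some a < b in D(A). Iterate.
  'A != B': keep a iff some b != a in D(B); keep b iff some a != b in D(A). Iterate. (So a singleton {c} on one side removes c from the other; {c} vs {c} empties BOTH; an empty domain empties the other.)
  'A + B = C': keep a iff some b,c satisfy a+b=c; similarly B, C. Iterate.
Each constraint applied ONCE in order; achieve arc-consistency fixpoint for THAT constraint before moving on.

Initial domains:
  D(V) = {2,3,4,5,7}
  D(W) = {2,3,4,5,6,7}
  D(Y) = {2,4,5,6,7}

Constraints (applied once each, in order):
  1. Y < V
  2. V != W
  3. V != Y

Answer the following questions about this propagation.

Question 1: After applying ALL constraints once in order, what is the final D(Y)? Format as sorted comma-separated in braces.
Answer: {2,4,5,6}

Derivation:
Constraint 1 (Y < V) on D(Y)={2,4,5,6,7} D(V)={2,3,4,5,7}: Y {2,4,5,6,7}->{2,4,5,6}; V {2,3,4,5,7}->{3,4,5,7}
Constraint 2 (V != W) on D(V)={3,4,5,7} D(W)={2,3,4,5,6,7}: no change
Constraint 3 (V != Y) on D(V)={3,4,5,7} D(Y)={2,4,5,6}: no change
So after all 3 constraints: D(Y) = {2,4,5,6}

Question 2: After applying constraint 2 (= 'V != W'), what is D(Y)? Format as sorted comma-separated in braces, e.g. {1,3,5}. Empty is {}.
Answer: {2,4,5,6}

Derivation:
Constraint 1 (Y < V) on D(Y)={2,4,5,6,7} D(V)={2,3,4,5,7}: Y {2,4,5,6,7}->{2,4,5,6}; V {2,3,4,5,7}->{3,4,5,7}
Constraint 2 (V != W) on D(V)={3,4,5,7} D(W)={2,3,4,5,6,7}: no change
So after constraint 2: D(Y) = {2,4,5,6}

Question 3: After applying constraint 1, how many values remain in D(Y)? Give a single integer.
Constraint 1 (Y < V) on D(Y)={2,4,5,6,7} D(V)={2,3,4,5,7}: Y {2,4,5,6,7}->{2,4,5,6}; V {2,3,4,5,7}->{3,4,5,7}
So after constraint 1: D(Y)={2,4,5,6}, size = 4

Answer: 4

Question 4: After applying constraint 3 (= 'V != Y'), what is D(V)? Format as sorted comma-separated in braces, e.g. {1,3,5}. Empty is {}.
Constraint 1 (Y < V) on D(Y)={2,4,5,6,7} D(V)={2,3,4,5,7}: Y {2,4,5,6,7}->{2,4,5,6}; V {2,3,4,5,7}->{3,4,5,7}
Constraint 2 (V != W) on D(V)={3,4,5,7} D(W)={2,3,4,5,6,7}: no change
Constraint 3 (V != Y) on D(V)={3,4,5,7} D(Y)={2,4,5,6}: no change
So after constraint 3: D(V) = {3,4,5,7}

Answer: {3,4,5,7}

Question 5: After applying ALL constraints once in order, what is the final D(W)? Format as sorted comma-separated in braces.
Constraint 1 (Y < V) on D(Y)={2,4,5,6,7} D(V)={2,3,4,5,7}: Y {2,4,5,6,7}->{2,4,5,6}; V {2,3,4,5,7}->{3,4,5,7}
Constraint 2 (V != W) on D(V)={3,4,5,7} D(W)={2,3,4,5,6,7}: no change
Constraint 3 (V != Y) on D(V)={3,4,5,7} D(Y)={2,4,5,6}: no change
So after all 3 constraints: D(W) = {2,3,4,5,6,7}

Answer: {2,3,4,5,6,7}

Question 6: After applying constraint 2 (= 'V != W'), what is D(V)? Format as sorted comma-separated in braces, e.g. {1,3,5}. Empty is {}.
Constraint 1 (Y < V) on D(Y)={2,4,5,6,7} D(V)={2,3,4,5,7}: Y {2,4,5,6,7}->{2,4,5,6}; V {2,3,4,5,7}->{3,4,5,7}
Constraint 2 (V != W) on D(V)={3,4,5,7} D(W)={2,3,4,5,6,7}: no change
So after constraint 2: D(V) = {3,4,5,7}

Answer: {3,4,5,7}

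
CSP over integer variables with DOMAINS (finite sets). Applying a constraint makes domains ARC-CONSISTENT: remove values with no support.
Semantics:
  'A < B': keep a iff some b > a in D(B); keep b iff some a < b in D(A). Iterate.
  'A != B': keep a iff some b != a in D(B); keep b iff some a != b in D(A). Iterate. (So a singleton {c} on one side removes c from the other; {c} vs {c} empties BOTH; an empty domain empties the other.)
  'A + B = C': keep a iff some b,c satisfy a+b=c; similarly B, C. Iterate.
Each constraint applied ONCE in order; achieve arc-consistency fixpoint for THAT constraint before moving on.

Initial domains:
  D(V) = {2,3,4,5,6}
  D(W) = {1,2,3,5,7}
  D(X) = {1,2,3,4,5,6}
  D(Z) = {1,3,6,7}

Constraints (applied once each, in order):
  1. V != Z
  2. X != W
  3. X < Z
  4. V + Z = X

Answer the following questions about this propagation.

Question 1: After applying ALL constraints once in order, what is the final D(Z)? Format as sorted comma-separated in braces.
Constraint 1 (V != Z) on D(V)={2,3,4,5,6} D(Z)={1,3,6,7}: no change
Constraint 2 (X != W) on D(X)={1,2,3,4,5,6} D(W)={1,2,3,5,7}: no change
Constraint 3 (X < Z) on D(X)={1,2,3,4,5,6} D(Z)={1,3,6,7}: Z {1,3,6,7}->{3,6,7}
Constraint 4 (V + Z = X) on D(V)={2,3,4,5,6} D(Z)={3,6,7} D(X)={1,2,3,4,5,6}: V {2,3,4,5,6}->{2,3}; Z {3,6,7}->{3}; X {1,2,3,4,5,6}->{5,6}
So after all 4 constraints: D(Z) = {3}

Answer: {3}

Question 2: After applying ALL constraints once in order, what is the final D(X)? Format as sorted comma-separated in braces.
Constraint 1 (V != Z) on D(V)={2,3,4,5,6} D(Z)={1,3,6,7}: no change
Constraint 2 (X != W) on D(X)={1,2,3,4,5,6} D(W)={1,2,3,5,7}: no change
Constraint 3 (X < Z) on D(X)={1,2,3,4,5,6} D(Z)={1,3,6,7}: Z {1,3,6,7}->{3,6,7}
Constraint 4 (V + Z = X) on D(V)={2,3,4,5,6} D(Z)={3,6,7} D(X)={1,2,3,4,5,6}: V {2,3,4,5,6}->{2,3}; Z {3,6,7}->{3}; X {1,2,3,4,5,6}->{5,6}
So after all 4 constraints: D(X) = {5,6}

Answer: {5,6}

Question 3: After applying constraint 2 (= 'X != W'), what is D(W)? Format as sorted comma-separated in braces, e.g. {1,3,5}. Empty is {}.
Answer: {1,2,3,5,7}

Derivation:
Constraint 1 (V != Z) on D(V)={2,3,4,5,6} D(Z)={1,3,6,7}: no change
Constraint 2 (X != W) on D(X)={1,2,3,4,5,6} D(W)={1,2,3,5,7}: no change
So after constraint 2: D(W) = {1,2,3,5,7}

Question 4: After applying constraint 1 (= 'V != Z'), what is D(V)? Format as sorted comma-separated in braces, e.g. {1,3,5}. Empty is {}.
Constraint 1 (V != Z) on D(V)={2,3,4,5,6} D(Z)={1,3,6,7}: no change
So after constraint 1: D(V) = {2,3,4,5,6}

Answer: {2,3,4,5,6}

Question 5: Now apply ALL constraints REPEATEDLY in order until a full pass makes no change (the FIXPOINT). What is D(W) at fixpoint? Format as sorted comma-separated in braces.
pass 0 (initial): D(W)={1,2,3,5,7}
pass 1: V {2,3,4,5,6}->{2,3}; X {1,2,3,4,5,6}->{5,6}; Z {1,3,6,7}->{3}
pass 2: V {2,3}->{}; X {5,6}->{}; Z {3}->{}
pass 3: W {1,2,3,5,7}->{}
pass 4: no change
Fixpoint after 4 passes: D(W) = {}

Answer: {}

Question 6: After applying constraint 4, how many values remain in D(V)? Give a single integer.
Constraint 1 (V != Z) on D(V)={2,3,4,5,6} D(Z)={1,3,6,7}: no change
Constraint 2 (X != W) on D(X)={1,2,3,4,5,6} D(W)={1,2,3,5,7}: no change
Constraint 3 (X < Z) on D(X)={1,2,3,4,5,6} D(Z)={1,3,6,7}: Z {1,3,6,7}->{3,6,7}
Constraint 4 (V + Z = X) on D(V)={2,3,4,5,6} D(Z)={3,6,7} D(X)={1,2,3,4,5,6}: V {2,3,4,5,6}->{2,3}; Z {3,6,7}->{3}; X {1,2,3,4,5,6}->{5,6}
So after constraint 4: D(V)={2,3}, size = 2

Answer: 2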